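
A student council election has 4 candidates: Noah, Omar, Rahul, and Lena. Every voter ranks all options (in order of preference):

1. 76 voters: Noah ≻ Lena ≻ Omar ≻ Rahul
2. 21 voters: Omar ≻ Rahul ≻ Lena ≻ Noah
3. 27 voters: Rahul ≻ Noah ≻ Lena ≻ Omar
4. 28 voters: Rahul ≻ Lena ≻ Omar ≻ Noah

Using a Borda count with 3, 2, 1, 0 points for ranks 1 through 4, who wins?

Noah: 76·3 + 21·0 + 27·2 + 28·0 = 282
Omar: 76·1 + 21·3 + 27·0 + 28·1 = 167
Rahul: 76·0 + 21·2 + 27·3 + 28·3 = 207
Lena: 76·2 + 21·1 + 27·1 + 28·2 = 256
Noah has the highest Borda score (282).

Noah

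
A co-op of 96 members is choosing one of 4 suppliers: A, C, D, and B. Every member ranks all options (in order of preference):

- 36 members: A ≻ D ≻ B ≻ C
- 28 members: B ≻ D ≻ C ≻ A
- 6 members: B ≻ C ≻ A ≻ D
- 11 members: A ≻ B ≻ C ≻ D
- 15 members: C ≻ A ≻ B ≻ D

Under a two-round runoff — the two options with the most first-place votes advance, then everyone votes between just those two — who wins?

A

Round 1 first-place votes: A 47, C 15, D 0, B 34.
A and B advance.
Runoff: A is preferred to B by 62 voters; B by 34.
A wins the runoff.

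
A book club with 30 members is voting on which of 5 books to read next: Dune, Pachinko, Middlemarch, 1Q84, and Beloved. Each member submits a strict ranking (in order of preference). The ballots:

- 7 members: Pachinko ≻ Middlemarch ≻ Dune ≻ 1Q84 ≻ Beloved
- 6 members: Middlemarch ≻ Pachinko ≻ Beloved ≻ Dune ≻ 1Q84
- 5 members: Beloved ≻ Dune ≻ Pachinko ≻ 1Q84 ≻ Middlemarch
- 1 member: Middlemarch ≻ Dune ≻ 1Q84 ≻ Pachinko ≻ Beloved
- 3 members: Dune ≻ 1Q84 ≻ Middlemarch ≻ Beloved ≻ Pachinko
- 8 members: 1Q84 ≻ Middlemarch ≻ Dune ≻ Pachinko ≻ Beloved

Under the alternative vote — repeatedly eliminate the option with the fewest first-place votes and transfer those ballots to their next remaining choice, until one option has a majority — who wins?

Pachinko

Round 1: Dune 3, Pachinko 7, Middlemarch 7, 1Q84 8, Beloved 5. Eliminate Dune.
Round 2: Pachinko 7, Middlemarch 7, 1Q84 11, Beloved 5. Eliminate Beloved.
Round 3: Pachinko 12, Middlemarch 7, 1Q84 11. Eliminate Middlemarch.
Round 4: Pachinko 18, 1Q84 12. Pachinko has a majority.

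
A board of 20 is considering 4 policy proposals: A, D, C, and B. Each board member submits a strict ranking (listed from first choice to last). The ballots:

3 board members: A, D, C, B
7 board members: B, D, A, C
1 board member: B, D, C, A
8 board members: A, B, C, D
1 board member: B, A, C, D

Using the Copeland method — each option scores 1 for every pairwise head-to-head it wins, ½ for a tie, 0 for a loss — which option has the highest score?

A: beats D, C, and B → score 3.
D: beats C; loses to A and B → score 1.
C: loses to A, D, and B → score 0.
B: beats D and C; loses to A → score 2.
A has the best pairwise record.

A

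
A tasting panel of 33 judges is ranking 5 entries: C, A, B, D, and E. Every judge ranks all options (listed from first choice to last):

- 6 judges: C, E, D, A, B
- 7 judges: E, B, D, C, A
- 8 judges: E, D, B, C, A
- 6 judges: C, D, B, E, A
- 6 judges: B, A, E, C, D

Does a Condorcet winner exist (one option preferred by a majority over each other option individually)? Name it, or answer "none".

E vs C: 21–12 for E.
E vs A: 27–6 for E.
E vs B: 21–12 for E.
E vs D: 27–6 for E.
E beats every other option head-to-head.

E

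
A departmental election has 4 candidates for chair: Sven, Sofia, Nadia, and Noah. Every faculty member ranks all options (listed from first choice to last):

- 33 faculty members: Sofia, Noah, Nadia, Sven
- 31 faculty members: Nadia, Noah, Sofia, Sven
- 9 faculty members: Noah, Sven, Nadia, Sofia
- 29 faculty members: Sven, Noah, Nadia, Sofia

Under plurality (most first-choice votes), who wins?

First-place votes: Sven 29, Sofia 33, Nadia 31, Noah 9.
Sofia has the most first-place votes.

Sofia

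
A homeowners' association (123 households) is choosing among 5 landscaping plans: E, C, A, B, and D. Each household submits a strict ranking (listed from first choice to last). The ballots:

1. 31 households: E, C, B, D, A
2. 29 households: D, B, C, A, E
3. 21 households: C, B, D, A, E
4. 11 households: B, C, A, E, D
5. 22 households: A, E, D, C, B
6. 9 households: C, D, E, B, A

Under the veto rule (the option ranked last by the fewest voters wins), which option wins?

C

Last-place votes: E 50, C 0, A 40, B 22, D 11.
C is ranked last by the fewest voters, so C wins.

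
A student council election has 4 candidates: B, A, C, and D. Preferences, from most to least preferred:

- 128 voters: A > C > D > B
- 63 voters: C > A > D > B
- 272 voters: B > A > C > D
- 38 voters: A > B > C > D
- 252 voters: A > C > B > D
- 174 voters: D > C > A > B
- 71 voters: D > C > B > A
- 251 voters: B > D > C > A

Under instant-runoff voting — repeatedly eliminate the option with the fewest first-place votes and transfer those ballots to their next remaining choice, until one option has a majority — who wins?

Round 1: B 523, A 418, C 63, D 245. Eliminate C.
Round 2: B 523, A 481, D 245. Eliminate D.
Round 3: B 594, A 655. A has a majority.

A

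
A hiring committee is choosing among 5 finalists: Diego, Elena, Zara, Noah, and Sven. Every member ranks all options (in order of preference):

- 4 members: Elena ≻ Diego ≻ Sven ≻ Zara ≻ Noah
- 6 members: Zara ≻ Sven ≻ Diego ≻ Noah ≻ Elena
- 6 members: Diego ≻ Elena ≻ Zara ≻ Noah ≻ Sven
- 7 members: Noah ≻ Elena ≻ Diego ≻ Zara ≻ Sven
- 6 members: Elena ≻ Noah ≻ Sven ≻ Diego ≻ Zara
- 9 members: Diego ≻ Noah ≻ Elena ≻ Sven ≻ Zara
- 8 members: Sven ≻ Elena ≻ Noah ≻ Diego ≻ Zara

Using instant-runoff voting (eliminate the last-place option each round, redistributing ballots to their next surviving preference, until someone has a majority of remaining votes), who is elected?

Round 1: Diego 15, Elena 10, Zara 6, Noah 7, Sven 8. Eliminate Zara.
Round 2: Diego 15, Elena 10, Noah 7, Sven 14. Eliminate Noah.
Round 3: Diego 15, Elena 17, Sven 14. Eliminate Sven.
Round 4: Diego 21, Elena 25. Elena has a majority.

Elena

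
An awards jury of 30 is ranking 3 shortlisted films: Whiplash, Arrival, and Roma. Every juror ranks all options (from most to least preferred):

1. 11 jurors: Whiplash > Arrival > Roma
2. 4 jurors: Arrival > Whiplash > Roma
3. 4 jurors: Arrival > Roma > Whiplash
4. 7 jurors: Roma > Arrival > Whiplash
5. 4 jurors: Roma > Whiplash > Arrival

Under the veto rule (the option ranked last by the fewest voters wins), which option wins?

Arrival

Last-place votes: Whiplash 11, Arrival 4, Roma 15.
Arrival is ranked last by the fewest voters, so Arrival wins.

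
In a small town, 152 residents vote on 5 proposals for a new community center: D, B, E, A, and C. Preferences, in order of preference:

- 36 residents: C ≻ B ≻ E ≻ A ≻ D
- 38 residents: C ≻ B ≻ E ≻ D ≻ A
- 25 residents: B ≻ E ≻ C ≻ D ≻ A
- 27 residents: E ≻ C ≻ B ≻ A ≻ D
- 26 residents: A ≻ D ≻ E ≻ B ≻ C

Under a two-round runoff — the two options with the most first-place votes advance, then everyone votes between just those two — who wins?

E

Round 1 first-place votes: D 0, B 25, E 27, A 26, C 74.
C and E advance.
Runoff: C is preferred to E by 74 voters; E by 78.
E wins the runoff.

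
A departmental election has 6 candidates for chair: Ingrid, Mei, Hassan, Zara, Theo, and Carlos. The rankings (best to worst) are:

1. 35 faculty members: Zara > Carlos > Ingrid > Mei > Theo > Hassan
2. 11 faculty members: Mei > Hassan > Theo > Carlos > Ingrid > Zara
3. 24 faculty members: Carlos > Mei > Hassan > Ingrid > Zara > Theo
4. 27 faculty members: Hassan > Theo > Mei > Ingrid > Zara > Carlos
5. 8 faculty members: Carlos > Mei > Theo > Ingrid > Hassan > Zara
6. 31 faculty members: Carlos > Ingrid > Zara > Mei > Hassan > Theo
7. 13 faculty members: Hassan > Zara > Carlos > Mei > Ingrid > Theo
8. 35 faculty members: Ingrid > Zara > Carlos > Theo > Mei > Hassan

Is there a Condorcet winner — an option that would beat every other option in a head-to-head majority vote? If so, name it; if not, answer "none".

Checking pairwise contests:
Carlos beats Ingrid 122–62.
Ingrid beats Mei 101–83.
Ingrid beats Hassan 109–75.
Ingrid beats Zara 136–48.
Ingrid beats Theo 138–46.
Zara beats Carlos 110–74.
Every option loses at least one head-to-head, so there is no Condorcet winner.

none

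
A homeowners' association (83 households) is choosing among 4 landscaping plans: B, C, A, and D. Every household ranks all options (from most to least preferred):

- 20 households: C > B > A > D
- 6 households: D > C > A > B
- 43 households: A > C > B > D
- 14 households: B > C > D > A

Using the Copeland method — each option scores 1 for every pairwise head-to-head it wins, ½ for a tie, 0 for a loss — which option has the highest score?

B: beats D; loses to C and A → score 1.
C: beats B and D; loses to A → score 2.
A: beats B, C, and D → score 3.
D: loses to B, C, and A → score 0.
A has the best pairwise record.

A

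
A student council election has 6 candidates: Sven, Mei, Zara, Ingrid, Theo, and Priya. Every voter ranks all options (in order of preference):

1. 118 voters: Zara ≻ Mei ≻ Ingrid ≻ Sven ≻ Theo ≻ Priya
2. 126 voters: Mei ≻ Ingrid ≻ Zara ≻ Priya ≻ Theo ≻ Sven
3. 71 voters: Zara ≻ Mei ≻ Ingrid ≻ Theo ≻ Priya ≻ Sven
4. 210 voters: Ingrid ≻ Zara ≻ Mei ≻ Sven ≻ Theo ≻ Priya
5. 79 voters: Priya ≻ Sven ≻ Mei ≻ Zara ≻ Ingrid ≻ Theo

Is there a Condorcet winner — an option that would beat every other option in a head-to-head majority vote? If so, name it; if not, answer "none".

Checking pairwise contests:
Mei beats Sven 525–79.
Zara beats Mei 399–205.
Ingrid beats Zara 336–268.
Mei beats Ingrid 394–210.
Sven beats Theo 407–197.
Sven beats Priya 328–276.
Every option loses at least one head-to-head, so there is no Condorcet winner.

none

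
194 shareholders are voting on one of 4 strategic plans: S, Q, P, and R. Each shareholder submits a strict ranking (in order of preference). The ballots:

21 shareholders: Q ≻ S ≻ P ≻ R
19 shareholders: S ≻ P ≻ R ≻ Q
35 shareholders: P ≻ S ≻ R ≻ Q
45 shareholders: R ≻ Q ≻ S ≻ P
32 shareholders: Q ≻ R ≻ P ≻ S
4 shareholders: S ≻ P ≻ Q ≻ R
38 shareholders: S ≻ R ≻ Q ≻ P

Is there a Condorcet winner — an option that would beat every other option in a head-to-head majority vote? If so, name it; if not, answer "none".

Checking pairwise contests:
Q beats S 98–96.
R beats Q 137–57.
S beats P 127–67.
S beats R 117–77.
Every option loses at least one head-to-head, so there is no Condorcet winner.

none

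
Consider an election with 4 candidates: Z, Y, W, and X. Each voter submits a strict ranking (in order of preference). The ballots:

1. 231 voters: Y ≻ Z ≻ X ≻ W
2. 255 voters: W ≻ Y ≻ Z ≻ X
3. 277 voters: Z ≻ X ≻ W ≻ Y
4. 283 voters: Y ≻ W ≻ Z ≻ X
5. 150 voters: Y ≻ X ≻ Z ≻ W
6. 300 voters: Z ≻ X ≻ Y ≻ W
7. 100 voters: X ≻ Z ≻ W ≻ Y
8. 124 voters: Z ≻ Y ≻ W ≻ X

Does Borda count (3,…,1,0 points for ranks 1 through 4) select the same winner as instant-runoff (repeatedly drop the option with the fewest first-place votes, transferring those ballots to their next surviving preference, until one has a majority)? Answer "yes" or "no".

no

Borda — scores: Z 3453, Y 3050, W 1832, X 1985. Winner: Z.
Instant-runoff — R1 Z 701, Y 664, W 255, X 100 (X out); R2 Z 801, Y 664, W 255 (W out); R3 Z 801, Y 919 (Y winner). Winner: Y.
The two methods disagree.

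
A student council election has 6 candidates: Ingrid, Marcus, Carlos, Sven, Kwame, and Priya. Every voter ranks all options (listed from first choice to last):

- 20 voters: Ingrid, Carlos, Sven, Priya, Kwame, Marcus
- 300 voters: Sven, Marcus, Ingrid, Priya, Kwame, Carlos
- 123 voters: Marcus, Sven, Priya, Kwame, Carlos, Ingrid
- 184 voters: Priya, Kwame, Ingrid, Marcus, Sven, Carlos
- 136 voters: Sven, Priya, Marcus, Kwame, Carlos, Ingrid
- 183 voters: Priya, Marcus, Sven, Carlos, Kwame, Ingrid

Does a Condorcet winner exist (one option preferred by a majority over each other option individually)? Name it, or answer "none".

Checking pairwise contests:
Marcus beats Ingrid 742–204.
Priya beats Marcus 523–423.
Ingrid beats Carlos 504–442.
Marcus beats Sven 490–456.
Marcus beats Kwame 742–204.
Sven beats Priya 579–367.
Every option loses at least one head-to-head, so there is no Condorcet winner.

none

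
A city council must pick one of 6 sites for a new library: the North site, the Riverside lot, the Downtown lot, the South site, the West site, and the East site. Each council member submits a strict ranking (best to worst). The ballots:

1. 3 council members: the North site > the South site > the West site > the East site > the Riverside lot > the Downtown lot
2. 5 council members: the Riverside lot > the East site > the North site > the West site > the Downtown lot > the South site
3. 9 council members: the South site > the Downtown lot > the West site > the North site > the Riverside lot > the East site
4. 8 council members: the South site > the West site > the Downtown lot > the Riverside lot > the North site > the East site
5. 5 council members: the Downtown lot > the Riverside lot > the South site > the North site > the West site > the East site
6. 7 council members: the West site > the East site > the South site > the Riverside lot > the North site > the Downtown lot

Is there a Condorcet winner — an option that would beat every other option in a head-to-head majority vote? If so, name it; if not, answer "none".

the South site

the South site vs the North site: 29–8 for the South site.
the South site vs the Riverside lot: 27–10 for the South site.
the South site vs the Downtown lot: 27–10 for the South site.
the South site vs the West site: 25–12 for the South site.
the South site vs the East site: 25–12 for the South site.
the South site beats every other option head-to-head.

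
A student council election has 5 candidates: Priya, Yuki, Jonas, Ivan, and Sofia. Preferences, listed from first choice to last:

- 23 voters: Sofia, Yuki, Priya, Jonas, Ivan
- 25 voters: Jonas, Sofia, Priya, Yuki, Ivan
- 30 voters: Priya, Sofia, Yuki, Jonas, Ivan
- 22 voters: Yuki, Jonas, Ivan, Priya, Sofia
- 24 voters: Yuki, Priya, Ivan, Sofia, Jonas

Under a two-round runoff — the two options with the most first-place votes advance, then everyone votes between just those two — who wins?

Yuki

Round 1 first-place votes: Priya 30, Yuki 46, Jonas 25, Ivan 0, Sofia 23.
Yuki and Priya advance.
Runoff: Yuki is preferred to Priya by 69 voters; Priya by 55.
Yuki wins the runoff.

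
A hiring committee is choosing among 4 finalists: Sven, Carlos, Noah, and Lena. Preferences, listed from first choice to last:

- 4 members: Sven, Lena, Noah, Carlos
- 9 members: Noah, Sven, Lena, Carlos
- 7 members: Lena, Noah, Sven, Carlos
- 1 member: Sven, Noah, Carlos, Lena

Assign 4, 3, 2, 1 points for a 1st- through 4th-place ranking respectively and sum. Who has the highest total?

Sven: 4·4 + 9·3 + 7·2 + 1·4 = 61
Carlos: 4·1 + 9·1 + 7·1 + 1·2 = 22
Noah: 4·2 + 9·4 + 7·3 + 1·3 = 68
Lena: 4·3 + 9·2 + 7·4 + 1·1 = 59
Noah has the highest Borda score (68).

Noah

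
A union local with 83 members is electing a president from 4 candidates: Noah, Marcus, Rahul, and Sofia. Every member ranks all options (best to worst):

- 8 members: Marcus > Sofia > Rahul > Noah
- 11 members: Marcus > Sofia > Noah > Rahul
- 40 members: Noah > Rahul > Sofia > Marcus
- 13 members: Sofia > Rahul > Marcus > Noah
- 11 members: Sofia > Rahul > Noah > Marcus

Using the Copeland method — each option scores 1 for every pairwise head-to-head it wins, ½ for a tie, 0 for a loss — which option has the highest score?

Sofia

Noah: beats Marcus and Rahul; loses to Sofia → score 2.
Marcus: loses to Noah, Rahul, and Sofia → score 0.
Rahul: beats Marcus; loses to Noah and Sofia → score 1.
Sofia: beats Noah, Marcus, and Rahul → score 3.
Sofia has the best pairwise record.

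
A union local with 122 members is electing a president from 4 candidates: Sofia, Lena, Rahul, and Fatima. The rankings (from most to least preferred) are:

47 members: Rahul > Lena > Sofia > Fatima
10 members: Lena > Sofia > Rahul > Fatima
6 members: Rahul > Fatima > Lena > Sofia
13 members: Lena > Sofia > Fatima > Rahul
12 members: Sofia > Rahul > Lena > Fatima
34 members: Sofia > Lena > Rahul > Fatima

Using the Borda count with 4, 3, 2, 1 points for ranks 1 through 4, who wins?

Sofia: 47·2 + 10·3 + 6·1 + 13·3 + 12·4 + 34·4 = 353
Lena: 47·3 + 10·4 + 6·2 + 13·4 + 12·2 + 34·3 = 371
Rahul: 47·4 + 10·2 + 6·4 + 13·1 + 12·3 + 34·2 = 349
Fatima: 47·1 + 10·1 + 6·3 + 13·2 + 12·1 + 34·1 = 147
Lena has the highest Borda score (371).

Lena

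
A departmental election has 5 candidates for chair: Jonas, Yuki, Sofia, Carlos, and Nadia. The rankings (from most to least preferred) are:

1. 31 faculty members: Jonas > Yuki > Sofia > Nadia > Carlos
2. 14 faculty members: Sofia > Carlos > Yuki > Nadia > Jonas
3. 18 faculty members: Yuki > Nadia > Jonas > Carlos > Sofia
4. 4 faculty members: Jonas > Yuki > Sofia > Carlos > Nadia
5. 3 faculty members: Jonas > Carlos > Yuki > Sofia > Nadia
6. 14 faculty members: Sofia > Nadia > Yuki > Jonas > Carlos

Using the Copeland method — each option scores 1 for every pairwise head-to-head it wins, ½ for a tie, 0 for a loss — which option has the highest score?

Jonas: beats Sofia and Carlos; loses to Yuki and Nadia → score 2.
Yuki: beats Jonas, Sofia, Carlos, and Nadia → score 4.
Sofia: beats Carlos and Nadia; loses to Jonas and Yuki → score 2.
Carlos: loses to Jonas, Yuki, Sofia, and Nadia → score 0.
Nadia: beats Jonas and Carlos; loses to Yuki and Sofia → score 2.
Yuki has the best pairwise record.

Yuki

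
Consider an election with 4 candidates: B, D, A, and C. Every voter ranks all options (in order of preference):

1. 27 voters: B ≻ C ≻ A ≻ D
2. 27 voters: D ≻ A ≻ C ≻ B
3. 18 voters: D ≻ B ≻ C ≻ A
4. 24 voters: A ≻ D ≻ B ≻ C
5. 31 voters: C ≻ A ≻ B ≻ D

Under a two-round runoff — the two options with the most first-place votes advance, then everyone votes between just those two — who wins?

Round 1 first-place votes: B 27, D 45, A 24, C 31.
D and C advance.
Runoff: D is preferred to C by 69 voters; C by 58.
D wins the runoff.

D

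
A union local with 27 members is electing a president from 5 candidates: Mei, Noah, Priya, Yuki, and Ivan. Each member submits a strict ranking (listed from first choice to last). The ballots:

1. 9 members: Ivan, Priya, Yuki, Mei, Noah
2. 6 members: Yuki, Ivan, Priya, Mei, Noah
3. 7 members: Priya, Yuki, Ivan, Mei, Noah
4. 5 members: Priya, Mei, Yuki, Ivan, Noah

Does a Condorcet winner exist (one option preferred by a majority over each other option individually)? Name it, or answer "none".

Checking pairwise contests:
Priya beats Mei 27–0.
Mei beats Noah 27–0.
Ivan beats Priya 15–12.
Priya beats Yuki 21–6.
Yuki beats Ivan 18–9.
Every option loses at least one head-to-head, so there is no Condorcet winner.

none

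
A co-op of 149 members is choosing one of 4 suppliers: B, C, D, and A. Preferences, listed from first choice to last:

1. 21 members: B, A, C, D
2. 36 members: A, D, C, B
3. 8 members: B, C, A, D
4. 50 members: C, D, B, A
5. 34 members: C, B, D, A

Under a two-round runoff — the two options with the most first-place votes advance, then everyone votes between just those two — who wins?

C

Round 1 first-place votes: B 29, C 84, D 0, A 36.
C and A advance.
Runoff: C is preferred to A by 92 voters; A by 57.
C wins the runoff.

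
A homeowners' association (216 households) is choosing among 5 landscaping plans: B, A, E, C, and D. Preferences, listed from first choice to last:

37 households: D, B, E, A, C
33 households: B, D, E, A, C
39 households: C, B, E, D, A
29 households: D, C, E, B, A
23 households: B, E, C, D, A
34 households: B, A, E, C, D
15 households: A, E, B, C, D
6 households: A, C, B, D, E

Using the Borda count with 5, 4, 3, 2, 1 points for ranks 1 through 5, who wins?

B: 37·4 + 33·5 + 39·4 + 29·2 + 23·5 + 34·5 + 15·3 + 6·3 = 875
A: 37·2 + 33·2 + 39·1 + 29·1 + 23·1 + 34·4 + 15·5 + 6·5 = 472
E: 37·3 + 33·3 + 39·3 + 29·3 + 23·4 + 34·3 + 15·4 + 6·1 = 674
C: 37·1 + 33·1 + 39·5 + 29·4 + 23·3 + 34·2 + 15·2 + 6·4 = 572
D: 37·5 + 33·4 + 39·2 + 29·5 + 23·2 + 34·1 + 15·1 + 6·2 = 647
B has the highest Borda score (875).

B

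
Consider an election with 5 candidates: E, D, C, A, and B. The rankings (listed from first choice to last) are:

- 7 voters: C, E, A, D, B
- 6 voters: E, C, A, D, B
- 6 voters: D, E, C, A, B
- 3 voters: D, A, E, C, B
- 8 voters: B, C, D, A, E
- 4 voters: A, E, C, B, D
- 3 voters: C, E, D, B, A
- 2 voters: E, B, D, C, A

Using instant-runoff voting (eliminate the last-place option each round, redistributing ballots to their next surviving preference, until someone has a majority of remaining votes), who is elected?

E

Round 1: E 8, D 9, C 10, A 4, B 8. Eliminate A.
Round 2: E 12, D 9, C 10, B 8. Eliminate B.
Round 3: E 12, D 9, C 18. Eliminate D.
Round 4: E 21, C 18. E has a majority.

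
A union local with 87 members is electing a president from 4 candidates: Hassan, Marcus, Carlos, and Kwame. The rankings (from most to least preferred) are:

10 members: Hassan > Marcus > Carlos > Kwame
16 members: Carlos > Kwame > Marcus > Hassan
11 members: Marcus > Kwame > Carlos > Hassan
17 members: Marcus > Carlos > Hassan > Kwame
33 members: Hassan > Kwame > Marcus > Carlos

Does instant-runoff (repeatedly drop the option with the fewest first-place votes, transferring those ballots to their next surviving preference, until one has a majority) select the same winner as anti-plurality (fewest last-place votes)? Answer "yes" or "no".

yes

Instant-runoff — R1 Hassan 43, Marcus 28, Carlos 16, Kwame 0 (Kwame out); R2 Hassan 43, Marcus 28, Carlos 16 (Carlos out); R3 Hassan 43, Marcus 44 (Marcus winner). Winner: Marcus.
Anti-plurality — last-place votes: Hassan 27, Marcus 0, Carlos 33, Kwame 27. Winner: Marcus.
The two methods agree.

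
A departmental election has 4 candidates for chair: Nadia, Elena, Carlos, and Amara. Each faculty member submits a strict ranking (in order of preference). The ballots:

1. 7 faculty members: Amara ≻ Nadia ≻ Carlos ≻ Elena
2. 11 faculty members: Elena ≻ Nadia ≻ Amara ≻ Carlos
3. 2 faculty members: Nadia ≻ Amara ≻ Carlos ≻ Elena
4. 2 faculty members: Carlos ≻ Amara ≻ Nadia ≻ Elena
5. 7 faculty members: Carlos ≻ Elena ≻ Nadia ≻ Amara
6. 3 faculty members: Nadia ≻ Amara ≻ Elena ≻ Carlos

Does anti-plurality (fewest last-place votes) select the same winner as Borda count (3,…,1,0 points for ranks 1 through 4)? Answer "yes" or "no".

Anti-plurality — last-place votes: Nadia 0, Elena 11, Carlos 14, Amara 7. Winner: Nadia.
Borda — scores: Nadia 60, Elena 50, Carlos 36, Amara 46. Winner: Nadia.
The two methods agree.

yes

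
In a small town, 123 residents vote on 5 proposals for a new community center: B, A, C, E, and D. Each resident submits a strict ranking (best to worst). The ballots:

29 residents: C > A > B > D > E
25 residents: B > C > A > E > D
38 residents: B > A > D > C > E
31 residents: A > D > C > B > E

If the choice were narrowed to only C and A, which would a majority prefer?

Voters preferring C to A: 54; preferring A to C: 69.
A wins the head-to-head.

A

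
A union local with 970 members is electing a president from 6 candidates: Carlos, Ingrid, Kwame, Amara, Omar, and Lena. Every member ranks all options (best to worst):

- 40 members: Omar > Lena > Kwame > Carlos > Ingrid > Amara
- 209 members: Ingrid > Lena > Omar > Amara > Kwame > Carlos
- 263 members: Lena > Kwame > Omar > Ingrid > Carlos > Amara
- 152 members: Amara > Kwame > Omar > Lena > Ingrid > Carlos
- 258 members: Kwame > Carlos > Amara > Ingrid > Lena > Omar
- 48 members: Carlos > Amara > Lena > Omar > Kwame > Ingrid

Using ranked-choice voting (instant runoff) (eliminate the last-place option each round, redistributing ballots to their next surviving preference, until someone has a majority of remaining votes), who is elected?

Lena

Round 1: Carlos 48, Ingrid 209, Kwame 258, Amara 152, Omar 40, Lena 263. Eliminate Omar.
Round 2: Carlos 48, Ingrid 209, Kwame 258, Amara 152, Lena 303. Eliminate Carlos.
Round 3: Ingrid 209, Kwame 258, Amara 200, Lena 303. Eliminate Amara.
Round 4: Ingrid 209, Kwame 410, Lena 351. Eliminate Ingrid.
Round 5: Kwame 410, Lena 560. Lena has a majority.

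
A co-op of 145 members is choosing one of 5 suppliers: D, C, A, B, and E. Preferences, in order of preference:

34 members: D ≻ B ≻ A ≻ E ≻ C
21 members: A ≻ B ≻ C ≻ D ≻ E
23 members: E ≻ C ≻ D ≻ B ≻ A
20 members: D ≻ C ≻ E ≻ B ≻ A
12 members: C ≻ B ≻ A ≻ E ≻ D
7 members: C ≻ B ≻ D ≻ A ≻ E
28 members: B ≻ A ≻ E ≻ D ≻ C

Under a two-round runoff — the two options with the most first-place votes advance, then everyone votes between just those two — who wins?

Round 1 first-place votes: D 54, C 19, A 21, B 28, E 23.
D and B advance.
Runoff: D is preferred to B by 77 voters; B by 68.
D wins the runoff.

D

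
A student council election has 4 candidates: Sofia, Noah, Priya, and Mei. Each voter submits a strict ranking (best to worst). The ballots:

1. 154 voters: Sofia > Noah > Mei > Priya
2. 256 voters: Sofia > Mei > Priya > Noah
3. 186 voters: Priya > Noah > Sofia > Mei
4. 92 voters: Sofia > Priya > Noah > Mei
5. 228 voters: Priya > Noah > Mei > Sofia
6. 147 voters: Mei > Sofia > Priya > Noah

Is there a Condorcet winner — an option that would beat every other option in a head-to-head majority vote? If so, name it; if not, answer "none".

Sofia

Sofia vs Noah: 649–414 for Sofia.
Sofia vs Priya: 649–414 for Sofia.
Sofia vs Mei: 688–375 for Sofia.
Sofia beats every other option head-to-head.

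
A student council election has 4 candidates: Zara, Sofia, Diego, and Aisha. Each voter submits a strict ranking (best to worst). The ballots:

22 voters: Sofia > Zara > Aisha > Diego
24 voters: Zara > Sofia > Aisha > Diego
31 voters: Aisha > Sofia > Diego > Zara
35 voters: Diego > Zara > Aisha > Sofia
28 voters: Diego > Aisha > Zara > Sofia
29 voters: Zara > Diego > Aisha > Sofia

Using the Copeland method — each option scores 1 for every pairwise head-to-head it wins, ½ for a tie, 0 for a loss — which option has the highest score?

Zara: beats Sofia and Aisha; loses to Diego → score 2.
Sofia: loses to Zara, Diego, and Aisha → score 0.
Diego: beats Zara, Sofia, and Aisha → score 3.
Aisha: beats Sofia; loses to Zara and Diego → score 1.
Diego has the best pairwise record.

Diego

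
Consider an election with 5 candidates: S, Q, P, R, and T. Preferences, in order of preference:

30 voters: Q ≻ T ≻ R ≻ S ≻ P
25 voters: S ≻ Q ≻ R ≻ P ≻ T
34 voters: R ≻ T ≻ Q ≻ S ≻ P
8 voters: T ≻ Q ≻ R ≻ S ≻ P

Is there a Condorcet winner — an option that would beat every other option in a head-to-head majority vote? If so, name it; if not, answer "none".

Q vs S: 72–25 for Q.
Q vs P: 97–0 for Q.
Q vs R: 63–34 for Q.
Q vs T: 55–42 for Q.
Q beats every other option head-to-head.

Q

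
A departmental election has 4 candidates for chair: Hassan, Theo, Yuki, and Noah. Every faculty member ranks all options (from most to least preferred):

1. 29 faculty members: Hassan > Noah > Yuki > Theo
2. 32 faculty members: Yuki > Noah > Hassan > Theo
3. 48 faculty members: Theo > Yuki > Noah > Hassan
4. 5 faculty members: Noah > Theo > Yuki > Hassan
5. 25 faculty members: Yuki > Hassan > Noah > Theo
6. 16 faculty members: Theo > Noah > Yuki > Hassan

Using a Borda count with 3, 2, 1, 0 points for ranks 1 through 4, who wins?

Hassan: 29·3 + 32·1 + 48·0 + 5·0 + 25·2 + 16·0 = 169
Theo: 29·0 + 32·0 + 48·3 + 5·2 + 25·0 + 16·3 = 202
Yuki: 29·1 + 32·3 + 48·2 + 5·1 + 25·3 + 16·1 = 317
Noah: 29·2 + 32·2 + 48·1 + 5·3 + 25·1 + 16·2 = 242
Yuki has the highest Borda score (317).

Yuki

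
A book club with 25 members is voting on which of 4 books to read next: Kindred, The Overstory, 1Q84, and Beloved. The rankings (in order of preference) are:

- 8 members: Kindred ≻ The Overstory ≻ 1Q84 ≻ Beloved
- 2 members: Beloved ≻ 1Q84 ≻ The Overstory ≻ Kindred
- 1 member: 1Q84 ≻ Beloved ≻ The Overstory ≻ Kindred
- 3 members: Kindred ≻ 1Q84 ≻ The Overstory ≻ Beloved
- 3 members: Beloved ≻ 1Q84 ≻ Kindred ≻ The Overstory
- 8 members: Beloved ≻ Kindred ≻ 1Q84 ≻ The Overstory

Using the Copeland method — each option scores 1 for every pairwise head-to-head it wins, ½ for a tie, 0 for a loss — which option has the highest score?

Beloved

Kindred: beats The Overstory and 1Q84; loses to Beloved → score 2.
The Overstory: loses to Kindred, 1Q84, and Beloved → score 0.
1Q84: beats The Overstory; loses to Kindred and Beloved → score 1.
Beloved: beats Kindred, The Overstory, and 1Q84 → score 3.
Beloved has the best pairwise record.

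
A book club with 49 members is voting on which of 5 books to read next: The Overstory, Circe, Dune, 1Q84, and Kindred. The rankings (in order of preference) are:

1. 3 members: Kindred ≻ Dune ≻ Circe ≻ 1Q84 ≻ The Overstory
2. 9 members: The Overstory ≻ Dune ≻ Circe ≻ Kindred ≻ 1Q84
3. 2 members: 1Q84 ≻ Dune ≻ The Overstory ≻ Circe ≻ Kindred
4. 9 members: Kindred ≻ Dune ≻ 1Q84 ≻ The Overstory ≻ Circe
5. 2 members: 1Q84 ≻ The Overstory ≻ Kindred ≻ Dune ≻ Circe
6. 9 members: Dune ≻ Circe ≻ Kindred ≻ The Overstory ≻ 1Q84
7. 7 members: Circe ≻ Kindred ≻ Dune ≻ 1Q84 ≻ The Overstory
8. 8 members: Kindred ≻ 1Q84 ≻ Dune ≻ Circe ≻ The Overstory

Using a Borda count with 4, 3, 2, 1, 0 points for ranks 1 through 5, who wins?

Dune

The Overstory: 3·0 + 9·4 + 2·2 + 9·1 + 2·3 + 9·1 + 7·0 + 8·0 = 64
Circe: 3·2 + 9·2 + 2·1 + 9·0 + 2·0 + 9·3 + 7·4 + 8·1 = 89
Dune: 3·3 + 9·3 + 2·3 + 9·3 + 2·1 + 9·4 + 7·2 + 8·2 = 137
1Q84: 3·1 + 9·0 + 2·4 + 9·2 + 2·4 + 9·0 + 7·1 + 8·3 = 68
Kindred: 3·4 + 9·1 + 2·0 + 9·4 + 2·2 + 9·2 + 7·3 + 8·4 = 132
Dune has the highest Borda score (137).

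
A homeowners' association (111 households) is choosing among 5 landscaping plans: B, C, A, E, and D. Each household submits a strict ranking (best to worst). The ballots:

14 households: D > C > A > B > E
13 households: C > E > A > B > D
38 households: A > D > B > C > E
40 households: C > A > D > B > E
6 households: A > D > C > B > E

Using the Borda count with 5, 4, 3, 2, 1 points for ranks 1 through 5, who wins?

A

B: 14·2 + 13·2 + 38·3 + 40·2 + 6·2 = 260
C: 14·4 + 13·5 + 38·2 + 40·5 + 6·3 = 415
A: 14·3 + 13·3 + 38·5 + 40·4 + 6·5 = 461
E: 14·1 + 13·4 + 38·1 + 40·1 + 6·1 = 150
D: 14·5 + 13·1 + 38·4 + 40·3 + 6·4 = 379
A has the highest Borda score (461).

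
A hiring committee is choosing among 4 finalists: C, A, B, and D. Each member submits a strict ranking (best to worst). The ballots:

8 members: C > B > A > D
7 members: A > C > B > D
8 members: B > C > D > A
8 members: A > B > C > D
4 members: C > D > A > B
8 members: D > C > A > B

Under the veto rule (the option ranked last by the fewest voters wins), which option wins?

C

Last-place votes: C 0, A 8, B 12, D 23.
C is ranked last by the fewest voters, so C wins.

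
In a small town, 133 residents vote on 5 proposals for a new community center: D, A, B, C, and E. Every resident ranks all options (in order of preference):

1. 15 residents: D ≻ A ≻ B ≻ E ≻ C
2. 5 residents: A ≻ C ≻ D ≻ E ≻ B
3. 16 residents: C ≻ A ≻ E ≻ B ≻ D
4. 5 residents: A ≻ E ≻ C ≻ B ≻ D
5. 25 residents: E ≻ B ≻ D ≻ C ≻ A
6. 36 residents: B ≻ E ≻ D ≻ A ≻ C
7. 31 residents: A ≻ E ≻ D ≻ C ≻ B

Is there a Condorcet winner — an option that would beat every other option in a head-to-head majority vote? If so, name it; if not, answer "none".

Checking pairwise contests:
B beats D 82–51.
D beats A 76–57.
A beats B 72–61.
D beats C 107–26.
A beats E 72–61.
Every option loses at least one head-to-head, so there is no Condorcet winner.

none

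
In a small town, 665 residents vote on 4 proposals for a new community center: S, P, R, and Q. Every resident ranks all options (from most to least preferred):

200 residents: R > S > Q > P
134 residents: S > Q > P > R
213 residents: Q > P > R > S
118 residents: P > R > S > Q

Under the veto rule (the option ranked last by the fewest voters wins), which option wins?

Q

Last-place votes: S 213, P 200, R 134, Q 118.
Q is ranked last by the fewest voters, so Q wins.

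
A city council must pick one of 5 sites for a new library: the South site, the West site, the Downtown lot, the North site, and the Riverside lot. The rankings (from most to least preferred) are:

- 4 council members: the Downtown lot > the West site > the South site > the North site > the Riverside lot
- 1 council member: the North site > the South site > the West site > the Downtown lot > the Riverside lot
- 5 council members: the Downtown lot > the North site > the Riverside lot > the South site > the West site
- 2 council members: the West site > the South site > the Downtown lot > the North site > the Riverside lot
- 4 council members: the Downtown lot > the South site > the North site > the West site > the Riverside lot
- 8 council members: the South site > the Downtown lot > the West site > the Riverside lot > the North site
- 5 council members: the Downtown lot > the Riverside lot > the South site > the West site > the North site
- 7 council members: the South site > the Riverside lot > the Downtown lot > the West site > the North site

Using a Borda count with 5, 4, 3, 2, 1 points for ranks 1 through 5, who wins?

the South site: 4·3 + 1·4 + 5·2 + 2·4 + 4·4 + 8·5 + 5·3 + 7·5 = 140
the West site: 4·4 + 1·3 + 5·1 + 2·5 + 4·2 + 8·3 + 5·2 + 7·2 = 90
the Downtown lot: 4·5 + 1·2 + 5·5 + 2·3 + 4·5 + 8·4 + 5·5 + 7·3 = 151
the North site: 4·2 + 1·5 + 5·4 + 2·2 + 4·3 + 8·1 + 5·1 + 7·1 = 69
the Riverside lot: 4·1 + 1·1 + 5·3 + 2·1 + 4·1 + 8·2 + 5·4 + 7·4 = 90
the Downtown lot has the highest Borda score (151).

the Downtown lot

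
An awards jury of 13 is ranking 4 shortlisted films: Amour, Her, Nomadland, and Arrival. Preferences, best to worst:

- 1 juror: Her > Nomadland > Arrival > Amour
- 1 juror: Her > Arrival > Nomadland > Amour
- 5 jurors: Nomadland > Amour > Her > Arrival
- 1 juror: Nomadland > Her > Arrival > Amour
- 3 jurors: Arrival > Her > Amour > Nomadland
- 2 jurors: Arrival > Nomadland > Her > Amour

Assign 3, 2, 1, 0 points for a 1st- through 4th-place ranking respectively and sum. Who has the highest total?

Nomadland

Amour: 1·0 + 1·0 + 5·2 + 1·0 + 3·1 + 2·0 = 13
Her: 1·3 + 1·3 + 5·1 + 1·2 + 3·2 + 2·1 = 21
Nomadland: 1·2 + 1·1 + 5·3 + 1·3 + 3·0 + 2·2 = 25
Arrival: 1·1 + 1·2 + 5·0 + 1·1 + 3·3 + 2·3 = 19
Nomadland has the highest Borda score (25).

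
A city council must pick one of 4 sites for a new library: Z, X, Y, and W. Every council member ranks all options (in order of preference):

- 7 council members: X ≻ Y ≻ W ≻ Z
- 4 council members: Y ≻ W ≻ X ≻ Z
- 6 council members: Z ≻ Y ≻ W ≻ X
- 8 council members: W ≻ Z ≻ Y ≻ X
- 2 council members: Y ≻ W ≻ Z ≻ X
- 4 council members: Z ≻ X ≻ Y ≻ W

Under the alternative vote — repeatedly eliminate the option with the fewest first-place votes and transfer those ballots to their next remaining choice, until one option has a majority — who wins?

W

Round 1: Z 10, X 7, Y 6, W 8. Eliminate Y.
Round 2: Z 10, X 7, W 14. Eliminate X.
Round 3: Z 10, W 21. W has a majority.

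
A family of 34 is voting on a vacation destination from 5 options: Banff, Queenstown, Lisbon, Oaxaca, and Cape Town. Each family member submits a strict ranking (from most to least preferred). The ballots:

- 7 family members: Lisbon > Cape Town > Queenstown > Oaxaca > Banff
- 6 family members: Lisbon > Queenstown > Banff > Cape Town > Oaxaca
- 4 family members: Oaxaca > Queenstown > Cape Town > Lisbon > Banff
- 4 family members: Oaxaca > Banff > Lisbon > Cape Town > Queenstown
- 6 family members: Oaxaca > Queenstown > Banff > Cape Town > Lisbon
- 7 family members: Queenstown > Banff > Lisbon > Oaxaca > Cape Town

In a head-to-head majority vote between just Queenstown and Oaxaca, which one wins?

Voters preferring Queenstown to Oaxaca: 20; preferring Oaxaca to Queenstown: 14.
Queenstown wins the head-to-head.

Queenstown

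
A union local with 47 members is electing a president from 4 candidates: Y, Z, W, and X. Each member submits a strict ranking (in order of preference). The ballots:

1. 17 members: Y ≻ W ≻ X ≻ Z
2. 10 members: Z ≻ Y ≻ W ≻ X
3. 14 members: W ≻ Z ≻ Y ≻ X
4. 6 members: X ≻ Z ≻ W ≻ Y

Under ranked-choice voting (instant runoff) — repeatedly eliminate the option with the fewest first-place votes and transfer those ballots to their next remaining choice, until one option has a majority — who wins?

Z

Round 1: Y 17, Z 10, W 14, X 6. Eliminate X.
Round 2: Y 17, Z 16, W 14. Eliminate W.
Round 3: Y 17, Z 30. Z has a majority.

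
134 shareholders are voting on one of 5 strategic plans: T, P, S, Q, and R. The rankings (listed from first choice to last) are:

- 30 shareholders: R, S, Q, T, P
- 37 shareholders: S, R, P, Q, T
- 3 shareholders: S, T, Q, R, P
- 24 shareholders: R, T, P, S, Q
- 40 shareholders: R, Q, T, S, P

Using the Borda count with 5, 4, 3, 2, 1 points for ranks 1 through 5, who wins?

T: 30·2 + 37·1 + 3·4 + 24·4 + 40·3 = 325
P: 30·1 + 37·3 + 3·1 + 24·3 + 40·1 = 256
S: 30·4 + 37·5 + 3·5 + 24·2 + 40·2 = 448
Q: 30·3 + 37·2 + 3·3 + 24·1 + 40·4 = 357
R: 30·5 + 37·4 + 3·2 + 24·5 + 40·5 = 624
R has the highest Borda score (624).

R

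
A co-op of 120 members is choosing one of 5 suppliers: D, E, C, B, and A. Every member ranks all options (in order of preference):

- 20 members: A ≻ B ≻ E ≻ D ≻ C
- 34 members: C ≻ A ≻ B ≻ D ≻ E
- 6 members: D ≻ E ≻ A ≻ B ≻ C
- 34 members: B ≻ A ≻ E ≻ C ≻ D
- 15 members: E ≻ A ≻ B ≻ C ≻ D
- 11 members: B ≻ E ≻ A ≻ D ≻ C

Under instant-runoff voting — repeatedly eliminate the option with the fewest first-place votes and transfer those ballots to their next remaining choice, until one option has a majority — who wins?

B

Round 1: D 6, E 15, C 34, B 45, A 20. Eliminate D.
Round 2: E 21, C 34, B 45, A 20. Eliminate A.
Round 3: E 21, C 34, B 65. B has a majority.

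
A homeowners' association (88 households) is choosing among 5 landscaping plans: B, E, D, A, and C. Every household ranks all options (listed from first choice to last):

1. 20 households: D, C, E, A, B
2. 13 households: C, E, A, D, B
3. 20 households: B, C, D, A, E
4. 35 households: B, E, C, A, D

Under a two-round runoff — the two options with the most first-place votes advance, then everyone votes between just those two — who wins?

B

Round 1 first-place votes: B 55, E 0, D 20, A 0, C 13.
B and D advance.
Runoff: B is preferred to D by 55 voters; D by 33.
B wins the runoff.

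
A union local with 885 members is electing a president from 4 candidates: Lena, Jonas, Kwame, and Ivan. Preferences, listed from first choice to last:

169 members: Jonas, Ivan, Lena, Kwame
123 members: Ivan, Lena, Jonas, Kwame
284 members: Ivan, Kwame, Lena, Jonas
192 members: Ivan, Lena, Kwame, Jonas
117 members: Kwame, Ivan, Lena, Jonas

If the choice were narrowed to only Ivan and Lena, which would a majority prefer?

Voters preferring Ivan to Lena: 885; preferring Lena to Ivan: 0.
Ivan wins the head-to-head.

Ivan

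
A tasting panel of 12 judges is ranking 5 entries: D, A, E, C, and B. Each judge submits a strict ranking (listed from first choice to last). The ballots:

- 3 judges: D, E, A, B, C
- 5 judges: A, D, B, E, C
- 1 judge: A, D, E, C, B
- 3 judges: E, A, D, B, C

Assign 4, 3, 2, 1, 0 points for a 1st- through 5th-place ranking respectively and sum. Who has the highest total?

D: 3·4 + 5·3 + 1·3 + 3·2 = 36
A: 3·2 + 5·4 + 1·4 + 3·3 = 39
E: 3·3 + 5·1 + 1·2 + 3·4 = 28
C: 3·0 + 5·0 + 1·1 + 3·0 = 1
B: 3·1 + 5·2 + 1·0 + 3·1 = 16
A has the highest Borda score (39).

A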